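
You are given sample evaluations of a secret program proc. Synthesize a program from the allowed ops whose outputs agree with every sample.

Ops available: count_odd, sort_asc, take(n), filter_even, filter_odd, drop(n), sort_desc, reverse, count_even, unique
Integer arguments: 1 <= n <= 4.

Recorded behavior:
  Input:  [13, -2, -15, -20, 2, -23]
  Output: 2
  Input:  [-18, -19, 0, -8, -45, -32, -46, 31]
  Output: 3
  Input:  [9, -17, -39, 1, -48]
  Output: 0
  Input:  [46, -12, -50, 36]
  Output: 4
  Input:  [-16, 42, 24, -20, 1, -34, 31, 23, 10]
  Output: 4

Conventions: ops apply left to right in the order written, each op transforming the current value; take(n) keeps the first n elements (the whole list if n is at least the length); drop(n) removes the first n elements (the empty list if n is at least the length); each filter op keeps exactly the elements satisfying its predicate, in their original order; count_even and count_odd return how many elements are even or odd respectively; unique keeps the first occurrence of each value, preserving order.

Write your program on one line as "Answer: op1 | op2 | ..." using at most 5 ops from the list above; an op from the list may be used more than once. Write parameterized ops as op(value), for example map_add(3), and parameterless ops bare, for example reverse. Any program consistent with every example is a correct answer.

take(4) | filter_even | reverse | count_even

Check, running the answer program on each example:
  [13, -2, -15, -20, 2, -23] -> [13, -2, -15, -20] -> [-2, -20] -> [-20, -2] -> 2
  [-18, -19, 0, -8, -45, -32, -46, 31] -> [-18, -19, 0, -8] -> [-18, 0, -8] -> [-8, 0, -18] -> 3
  [9, -17, -39, 1, -48] -> [9, -17, -39, 1] -> [] -> [] -> 0
  [46, -12, -50, 36] -> [46, -12, -50, 36] -> [46, -12, -50, 36] -> [36, -50, -12, 46] -> 4
  [-16, 42, 24, -20, 1, -34, 31, 23, 10] -> [-16, 42, 24, -20] -> [-16, 42, 24, -20] -> [-20, 24, 42, -16] -> 4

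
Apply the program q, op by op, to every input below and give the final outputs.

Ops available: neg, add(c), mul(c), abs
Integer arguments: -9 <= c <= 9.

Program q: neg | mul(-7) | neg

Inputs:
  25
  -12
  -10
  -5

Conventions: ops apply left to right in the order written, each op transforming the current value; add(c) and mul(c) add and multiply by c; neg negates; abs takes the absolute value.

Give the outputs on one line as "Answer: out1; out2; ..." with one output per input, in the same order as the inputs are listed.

-175; 84; 70; 35

Execution, op by op:
  25 -> -25 -> 175 -> -175
  -12 -> 12 -> -84 -> 84
  -10 -> 10 -> -70 -> 70
  -5 -> 5 -> -35 -> 35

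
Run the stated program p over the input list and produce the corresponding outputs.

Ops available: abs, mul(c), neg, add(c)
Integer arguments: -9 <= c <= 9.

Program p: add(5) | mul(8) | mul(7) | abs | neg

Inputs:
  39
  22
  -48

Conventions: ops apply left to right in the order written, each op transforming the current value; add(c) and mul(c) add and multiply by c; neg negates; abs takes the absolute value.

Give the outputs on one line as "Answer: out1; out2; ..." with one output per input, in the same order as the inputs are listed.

Execution, op by op:
  39 -> 44 -> 352 -> 2464 -> 2464 -> -2464
  22 -> 27 -> 216 -> 1512 -> 1512 -> -1512
  -48 -> -43 -> -344 -> -2408 -> 2408 -> -2408

-2464; -1512; -2408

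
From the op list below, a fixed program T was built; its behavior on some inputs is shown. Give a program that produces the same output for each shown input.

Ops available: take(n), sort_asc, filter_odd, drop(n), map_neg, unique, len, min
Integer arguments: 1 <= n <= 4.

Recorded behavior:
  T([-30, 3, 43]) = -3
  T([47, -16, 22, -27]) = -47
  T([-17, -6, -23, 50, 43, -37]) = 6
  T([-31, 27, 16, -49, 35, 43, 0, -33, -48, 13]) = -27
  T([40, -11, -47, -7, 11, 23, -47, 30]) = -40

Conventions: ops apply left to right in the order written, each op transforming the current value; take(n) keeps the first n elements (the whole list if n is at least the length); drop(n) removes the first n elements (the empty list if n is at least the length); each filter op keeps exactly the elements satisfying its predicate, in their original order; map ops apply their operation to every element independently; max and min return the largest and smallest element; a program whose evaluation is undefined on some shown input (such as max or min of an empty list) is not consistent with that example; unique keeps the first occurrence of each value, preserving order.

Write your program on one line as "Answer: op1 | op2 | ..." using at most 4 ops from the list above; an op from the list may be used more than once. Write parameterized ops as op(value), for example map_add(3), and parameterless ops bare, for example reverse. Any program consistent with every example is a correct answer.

unique | map_neg | take(2) | min

Check, running the answer program on each example:
  [-30, 3, 43] -> [-30, 3, 43] -> [30, -3, -43] -> [30, -3] -> -3
  [47, -16, 22, -27] -> [47, -16, 22, -27] -> [-47, 16, -22, 27] -> [-47, 16] -> -47
  [-17, -6, -23, 50, 43, -37] -> [-17, -6, -23, 50, 43, -37] -> [17, 6, 23, -50, -43, 37] -> [17, 6] -> 6
  [-31, 27, 16, -49, 35, 43, 0, -33, -48, 13] -> [-31, 27, 16, -49, 35, 43, 0, -33, -48, 13] -> [31, -27, -16, 49, -35, -43, 0, 33, 48, -13] -> [31, -27] -> -27
  [40, -11, -47, -7, 11, 23, -47, 30] -> [40, -11, -47, -7, 11, 23, 30] -> [-40, 11, 47, 7, -11, -23, -30] -> [-40, 11] -> -40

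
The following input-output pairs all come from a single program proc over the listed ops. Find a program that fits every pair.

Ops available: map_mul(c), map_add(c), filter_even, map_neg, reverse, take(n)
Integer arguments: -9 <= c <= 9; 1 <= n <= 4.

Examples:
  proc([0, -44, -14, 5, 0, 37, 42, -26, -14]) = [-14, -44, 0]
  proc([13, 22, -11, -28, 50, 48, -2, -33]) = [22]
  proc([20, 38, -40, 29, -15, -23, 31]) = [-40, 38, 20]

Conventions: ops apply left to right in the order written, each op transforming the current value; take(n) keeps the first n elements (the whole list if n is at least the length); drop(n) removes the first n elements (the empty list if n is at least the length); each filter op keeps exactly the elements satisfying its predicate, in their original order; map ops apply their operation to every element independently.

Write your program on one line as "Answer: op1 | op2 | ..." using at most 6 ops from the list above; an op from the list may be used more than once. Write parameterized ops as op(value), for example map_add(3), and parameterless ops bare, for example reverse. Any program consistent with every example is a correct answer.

take(3) | filter_even | map_neg | reverse | map_neg

Check, running the answer program on each example:
  [0, -44, -14, 5, 0, 37, 42, -26, -14] -> [0, -44, -14] -> [0, -44, -14] -> [0, 44, 14] -> [14, 44, 0] -> [-14, -44, 0]
  [13, 22, -11, -28, 50, 48, -2, -33] -> [13, 22, -11] -> [22] -> [-22] -> [-22] -> [22]
  [20, 38, -40, 29, -15, -23, 31] -> [20, 38, -40] -> [20, 38, -40] -> [-20, -38, 40] -> [40, -38, -20] -> [-40, 38, 20]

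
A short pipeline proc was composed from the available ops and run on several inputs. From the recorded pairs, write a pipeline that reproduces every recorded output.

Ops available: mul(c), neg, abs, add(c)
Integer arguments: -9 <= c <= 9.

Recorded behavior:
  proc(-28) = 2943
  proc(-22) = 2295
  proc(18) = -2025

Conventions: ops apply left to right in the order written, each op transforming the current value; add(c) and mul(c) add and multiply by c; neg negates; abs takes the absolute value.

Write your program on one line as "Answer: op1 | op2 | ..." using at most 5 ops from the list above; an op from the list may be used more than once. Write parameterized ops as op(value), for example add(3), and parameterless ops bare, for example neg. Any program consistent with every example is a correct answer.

mul(-4) | add(-3) | mul(3) | mul(9)

Check, running the answer program on each example:
  -28 -> 112 -> 109 -> 327 -> 2943
  -22 -> 88 -> 85 -> 255 -> 2295
  18 -> -72 -> -75 -> -225 -> -2025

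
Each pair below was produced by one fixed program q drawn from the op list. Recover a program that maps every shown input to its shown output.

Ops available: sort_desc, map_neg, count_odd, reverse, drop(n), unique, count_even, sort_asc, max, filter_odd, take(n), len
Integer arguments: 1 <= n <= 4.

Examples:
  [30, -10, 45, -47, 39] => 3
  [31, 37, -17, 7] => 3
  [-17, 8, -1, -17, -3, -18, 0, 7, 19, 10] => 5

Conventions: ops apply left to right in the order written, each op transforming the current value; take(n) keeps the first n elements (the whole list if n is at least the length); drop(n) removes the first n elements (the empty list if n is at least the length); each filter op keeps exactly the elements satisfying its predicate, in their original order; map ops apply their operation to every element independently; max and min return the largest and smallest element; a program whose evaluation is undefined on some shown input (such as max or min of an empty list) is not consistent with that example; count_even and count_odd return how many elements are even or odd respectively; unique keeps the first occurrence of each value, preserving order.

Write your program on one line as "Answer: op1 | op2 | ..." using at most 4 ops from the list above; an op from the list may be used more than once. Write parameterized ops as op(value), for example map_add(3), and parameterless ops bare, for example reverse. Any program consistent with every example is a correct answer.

drop(1) | filter_odd | len

Check, running the answer program on each example:
  [30, -10, 45, -47, 39] -> [-10, 45, -47, 39] -> [45, -47, 39] -> 3
  [31, 37, -17, 7] -> [37, -17, 7] -> [37, -17, 7] -> 3
  [-17, 8, -1, -17, -3, -18, 0, 7, 19, 10] -> [8, -1, -17, -3, -18, 0, 7, 19, 10] -> [-1, -17, -3, 7, 19] -> 5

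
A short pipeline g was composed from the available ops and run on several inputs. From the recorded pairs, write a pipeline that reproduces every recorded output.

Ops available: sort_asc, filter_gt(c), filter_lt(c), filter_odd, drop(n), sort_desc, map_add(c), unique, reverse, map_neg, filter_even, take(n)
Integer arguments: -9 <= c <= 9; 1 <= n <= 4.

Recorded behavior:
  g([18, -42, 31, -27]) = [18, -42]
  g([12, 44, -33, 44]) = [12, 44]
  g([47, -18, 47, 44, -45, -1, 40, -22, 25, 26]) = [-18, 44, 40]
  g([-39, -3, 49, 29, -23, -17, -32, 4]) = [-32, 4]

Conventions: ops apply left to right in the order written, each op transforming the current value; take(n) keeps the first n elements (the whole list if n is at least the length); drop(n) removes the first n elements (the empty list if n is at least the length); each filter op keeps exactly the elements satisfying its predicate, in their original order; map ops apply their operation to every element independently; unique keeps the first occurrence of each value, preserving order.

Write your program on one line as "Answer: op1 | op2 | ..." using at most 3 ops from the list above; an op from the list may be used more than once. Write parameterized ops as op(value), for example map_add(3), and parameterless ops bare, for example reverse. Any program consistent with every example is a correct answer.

unique | filter_even | take(3)

Check, running the answer program on each example:
  [18, -42, 31, -27] -> [18, -42, 31, -27] -> [18, -42] -> [18, -42]
  [12, 44, -33, 44] -> [12, 44, -33] -> [12, 44] -> [12, 44]
  [47, -18, 47, 44, -45, -1, 40, -22, 25, 26] -> [47, -18, 44, -45, -1, 40, -22, 25, 26] -> [-18, 44, 40, -22, 26] -> [-18, 44, 40]
  [-39, -3, 49, 29, -23, -17, -32, 4] -> [-39, -3, 49, 29, -23, -17, -32, 4] -> [-32, 4] -> [-32, 4]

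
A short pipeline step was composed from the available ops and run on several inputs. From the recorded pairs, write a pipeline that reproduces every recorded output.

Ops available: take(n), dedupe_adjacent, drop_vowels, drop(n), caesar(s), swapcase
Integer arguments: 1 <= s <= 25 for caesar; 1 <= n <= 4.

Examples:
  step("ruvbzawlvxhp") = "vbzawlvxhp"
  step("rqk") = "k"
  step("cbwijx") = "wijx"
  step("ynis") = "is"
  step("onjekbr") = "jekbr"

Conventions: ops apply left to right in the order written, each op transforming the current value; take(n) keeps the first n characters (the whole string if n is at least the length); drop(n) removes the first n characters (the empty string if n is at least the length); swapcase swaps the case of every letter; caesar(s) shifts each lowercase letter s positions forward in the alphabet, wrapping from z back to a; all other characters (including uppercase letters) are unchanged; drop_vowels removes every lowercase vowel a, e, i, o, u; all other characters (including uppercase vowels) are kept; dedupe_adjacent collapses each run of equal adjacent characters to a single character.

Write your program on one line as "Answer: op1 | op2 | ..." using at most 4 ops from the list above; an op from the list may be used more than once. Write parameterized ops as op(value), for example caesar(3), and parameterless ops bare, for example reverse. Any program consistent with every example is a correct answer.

swapcase | drop(1) | swapcase | drop(1)

Check, running the answer program on each example:
  "ruvbzawlvxhp" -> "RUVBZAWLVXHP" -> "UVBZAWLVXHP" -> "uvbzawlvxhp" -> "vbzawlvxhp"
  "rqk" -> "RQK" -> "QK" -> "qk" -> "k"
  "cbwijx" -> "CBWIJX" -> "BWIJX" -> "bwijx" -> "wijx"
  "ynis" -> "YNIS" -> "NIS" -> "nis" -> "is"
  "onjekbr" -> "ONJEKBR" -> "NJEKBR" -> "njekbr" -> "jekbr"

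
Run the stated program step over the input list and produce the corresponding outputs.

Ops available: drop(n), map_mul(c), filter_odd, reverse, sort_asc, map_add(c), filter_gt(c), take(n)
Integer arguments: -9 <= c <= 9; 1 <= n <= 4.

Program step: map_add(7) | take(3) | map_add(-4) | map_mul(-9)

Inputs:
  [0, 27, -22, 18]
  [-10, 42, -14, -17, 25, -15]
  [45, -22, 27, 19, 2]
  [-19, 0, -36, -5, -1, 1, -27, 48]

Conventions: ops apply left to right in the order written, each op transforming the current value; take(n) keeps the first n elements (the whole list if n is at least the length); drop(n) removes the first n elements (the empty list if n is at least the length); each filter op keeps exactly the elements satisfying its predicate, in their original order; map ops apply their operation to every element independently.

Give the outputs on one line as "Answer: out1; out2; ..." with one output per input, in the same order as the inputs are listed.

[-27, -270, 171]; [63, -405, 99]; [-432, 171, -270]; [144, -27, 297]

Execution, op by op:
  [0, 27, -22, 18] -> [7, 34, -15, 25] -> [7, 34, -15] -> [3, 30, -19] -> [-27, -270, 171]
  [-10, 42, -14, -17, 25, -15] -> [-3, 49, -7, -10, 32, -8] -> [-3, 49, -7] -> [-7, 45, -11] -> [63, -405, 99]
  [45, -22, 27, 19, 2] -> [52, -15, 34, 26, 9] -> [52, -15, 34] -> [48, -19, 30] -> [-432, 171, -270]
  [-19, 0, -36, -5, -1, 1, -27, 48] -> [-12, 7, -29, 2, 6, 8, -20, 55] -> [-12, 7, -29] -> [-16, 3, -33] -> [144, -27, 297]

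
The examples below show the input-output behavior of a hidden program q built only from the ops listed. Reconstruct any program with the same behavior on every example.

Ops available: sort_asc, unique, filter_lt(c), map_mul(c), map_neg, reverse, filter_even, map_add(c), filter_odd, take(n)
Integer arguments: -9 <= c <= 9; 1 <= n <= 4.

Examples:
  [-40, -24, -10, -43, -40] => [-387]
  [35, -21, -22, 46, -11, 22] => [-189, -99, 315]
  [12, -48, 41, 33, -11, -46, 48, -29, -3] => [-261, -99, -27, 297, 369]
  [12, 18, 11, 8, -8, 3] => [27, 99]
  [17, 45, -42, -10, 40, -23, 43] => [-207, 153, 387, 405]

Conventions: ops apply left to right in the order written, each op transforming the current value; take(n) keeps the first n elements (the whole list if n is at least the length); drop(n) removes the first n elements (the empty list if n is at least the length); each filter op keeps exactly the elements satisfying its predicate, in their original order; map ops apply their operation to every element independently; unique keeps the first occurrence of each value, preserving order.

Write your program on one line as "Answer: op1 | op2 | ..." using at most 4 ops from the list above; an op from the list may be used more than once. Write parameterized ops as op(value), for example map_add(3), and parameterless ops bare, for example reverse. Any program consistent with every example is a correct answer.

sort_asc | map_neg | map_mul(-9) | filter_odd

Check, running the answer program on each example:
  [-40, -24, -10, -43, -40] -> [-43, -40, -40, -24, -10] -> [43, 40, 40, 24, 10] -> [-387, -360, -360, -216, -90] -> [-387]
  [35, -21, -22, 46, -11, 22] -> [-22, -21, -11, 22, 35, 46] -> [22, 21, 11, -22, -35, -46] -> [-198, -189, -99, 198, 315, 414] -> [-189, -99, 315]
  [12, -48, 41, 33, -11, -46, 48, -29, -3] -> [-48, -46, -29, -11, -3, 12, 33, 41, 48] -> [48, 46, 29, 11, 3, -12, -33, -41, -48] -> [-432, -414, -261, -99, -27, 108, 297, 369, 432] -> [-261, -99, -27, 297, 369]
  [12, 18, 11, 8, -8, 3] -> [-8, 3, 8, 11, 12, 18] -> [8, -3, -8, -11, -12, -18] -> [-72, 27, 72, 99, 108, 162] -> [27, 99]
  [17, 45, -42, -10, 40, -23, 43] -> [-42, -23, -10, 17, 40, 43, 45] -> [42, 23, 10, -17, -40, -43, -45] -> [-378, -207, -90, 153, 360, 387, 405] -> [-207, 153, 387, 405]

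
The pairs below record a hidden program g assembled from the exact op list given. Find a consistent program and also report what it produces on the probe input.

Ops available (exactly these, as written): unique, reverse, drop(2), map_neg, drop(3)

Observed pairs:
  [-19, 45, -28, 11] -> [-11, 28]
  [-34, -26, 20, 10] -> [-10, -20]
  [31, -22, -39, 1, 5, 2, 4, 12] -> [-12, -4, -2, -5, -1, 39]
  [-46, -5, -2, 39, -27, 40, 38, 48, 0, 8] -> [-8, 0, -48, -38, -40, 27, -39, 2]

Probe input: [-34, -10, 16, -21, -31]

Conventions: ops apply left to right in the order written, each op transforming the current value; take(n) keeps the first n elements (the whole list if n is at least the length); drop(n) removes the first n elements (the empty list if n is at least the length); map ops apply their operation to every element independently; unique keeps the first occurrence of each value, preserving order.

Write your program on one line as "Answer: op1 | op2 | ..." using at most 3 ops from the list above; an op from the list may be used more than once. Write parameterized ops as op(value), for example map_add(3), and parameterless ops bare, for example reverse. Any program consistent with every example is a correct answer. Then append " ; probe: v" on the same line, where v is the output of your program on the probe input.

map_neg | drop(2) | reverse ; probe: [31, 21, -16]

Check, running the answer program on each example:
  [-19, 45, -28, 11] -> [19, -45, 28, -11] -> [28, -11] -> [-11, 28]
  [-34, -26, 20, 10] -> [34, 26, -20, -10] -> [-20, -10] -> [-10, -20]
  [31, -22, -39, 1, 5, 2, 4, 12] -> [-31, 22, 39, -1, -5, -2, -4, -12] -> [39, -1, -5, -2, -4, -12] -> [-12, -4, -2, -5, -1, 39]
  [-46, -5, -2, 39, -27, 40, 38, 48, 0, 8] -> [46, 5, 2, -39, 27, -40, -38, -48, 0, -8] -> [2, -39, 27, -40, -38, -48, 0, -8] -> [-8, 0, -48, -38, -40, 27, -39, 2]
  probe: [-34, -10, 16, -21, -31] -> [34, 10, -16, 21, 31] -> [-16, 21, 31] -> [31, 21, -16]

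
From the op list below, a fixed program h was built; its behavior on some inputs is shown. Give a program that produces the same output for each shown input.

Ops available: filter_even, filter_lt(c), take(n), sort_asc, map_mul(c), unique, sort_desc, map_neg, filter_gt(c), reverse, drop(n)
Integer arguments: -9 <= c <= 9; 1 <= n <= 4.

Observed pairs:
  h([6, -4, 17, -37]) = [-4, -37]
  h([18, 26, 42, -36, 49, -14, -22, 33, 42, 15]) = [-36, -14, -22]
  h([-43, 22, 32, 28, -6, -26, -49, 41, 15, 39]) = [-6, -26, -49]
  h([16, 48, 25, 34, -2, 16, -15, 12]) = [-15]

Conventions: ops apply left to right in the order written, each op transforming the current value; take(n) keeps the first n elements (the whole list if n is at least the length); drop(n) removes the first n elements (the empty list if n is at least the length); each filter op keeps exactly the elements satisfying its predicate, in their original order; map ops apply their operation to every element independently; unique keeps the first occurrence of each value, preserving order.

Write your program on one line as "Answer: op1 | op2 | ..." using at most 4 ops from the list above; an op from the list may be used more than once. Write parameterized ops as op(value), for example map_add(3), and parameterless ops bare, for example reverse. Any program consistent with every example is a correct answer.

unique | drop(1) | filter_lt(-3)

Check, running the answer program on each example:
  [6, -4, 17, -37] -> [6, -4, 17, -37] -> [-4, 17, -37] -> [-4, -37]
  [18, 26, 42, -36, 49, -14, -22, 33, 42, 15] -> [18, 26, 42, -36, 49, -14, -22, 33, 15] -> [26, 42, -36, 49, -14, -22, 33, 15] -> [-36, -14, -22]
  [-43, 22, 32, 28, -6, -26, -49, 41, 15, 39] -> [-43, 22, 32, 28, -6, -26, -49, 41, 15, 39] -> [22, 32, 28, -6, -26, -49, 41, 15, 39] -> [-6, -26, -49]
  [16, 48, 25, 34, -2, 16, -15, 12] -> [16, 48, 25, 34, -2, -15, 12] -> [48, 25, 34, -2, -15, 12] -> [-15]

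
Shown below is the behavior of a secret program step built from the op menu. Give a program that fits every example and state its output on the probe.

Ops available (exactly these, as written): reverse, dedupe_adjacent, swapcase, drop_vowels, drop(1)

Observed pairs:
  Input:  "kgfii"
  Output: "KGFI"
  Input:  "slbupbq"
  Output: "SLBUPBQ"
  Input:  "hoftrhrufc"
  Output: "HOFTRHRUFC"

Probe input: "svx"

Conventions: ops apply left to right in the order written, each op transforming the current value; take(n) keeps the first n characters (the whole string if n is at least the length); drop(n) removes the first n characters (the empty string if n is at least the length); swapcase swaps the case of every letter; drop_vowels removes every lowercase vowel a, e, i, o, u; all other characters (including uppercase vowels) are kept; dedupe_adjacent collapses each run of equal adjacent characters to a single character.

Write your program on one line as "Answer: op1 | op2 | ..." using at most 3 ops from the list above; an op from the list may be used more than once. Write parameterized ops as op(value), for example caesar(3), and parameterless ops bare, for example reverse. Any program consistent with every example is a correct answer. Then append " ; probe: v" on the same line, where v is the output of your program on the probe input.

dedupe_adjacent | swapcase ; probe: "SVX"

Check, running the answer program on each example:
  "kgfii" -> "kgfi" -> "KGFI"
  "slbupbq" -> "slbupbq" -> "SLBUPBQ"
  "hoftrhrufc" -> "hoftrhrufc" -> "HOFTRHRUFC"
  probe: "svx" -> "svx" -> "SVX"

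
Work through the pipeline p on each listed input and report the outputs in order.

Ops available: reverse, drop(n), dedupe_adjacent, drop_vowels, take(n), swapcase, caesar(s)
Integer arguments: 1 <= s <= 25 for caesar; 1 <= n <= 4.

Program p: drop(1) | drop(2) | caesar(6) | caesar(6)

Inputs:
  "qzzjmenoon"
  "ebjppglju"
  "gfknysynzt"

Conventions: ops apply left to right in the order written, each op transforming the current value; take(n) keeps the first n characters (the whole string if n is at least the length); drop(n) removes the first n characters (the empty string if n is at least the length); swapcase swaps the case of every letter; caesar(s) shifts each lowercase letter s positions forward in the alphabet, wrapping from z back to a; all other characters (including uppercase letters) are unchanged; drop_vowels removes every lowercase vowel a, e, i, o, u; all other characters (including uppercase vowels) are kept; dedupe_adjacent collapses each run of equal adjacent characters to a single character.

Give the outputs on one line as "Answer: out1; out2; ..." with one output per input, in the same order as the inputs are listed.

"vyqzaaz"; "bbsxvg"; "zkekzlf"

Execution, op by op:
  "qzzjmenoon" -> "zzjmenoon" -> "jmenoon" -> "psktuut" -> "vyqzaaz"
  "ebjppglju" -> "bjppglju" -> "ppglju" -> "vvmrpa" -> "bbsxvg"
  "gfknysynzt" -> "fknysynzt" -> "nysynzt" -> "teyetfz" -> "zkekzlf"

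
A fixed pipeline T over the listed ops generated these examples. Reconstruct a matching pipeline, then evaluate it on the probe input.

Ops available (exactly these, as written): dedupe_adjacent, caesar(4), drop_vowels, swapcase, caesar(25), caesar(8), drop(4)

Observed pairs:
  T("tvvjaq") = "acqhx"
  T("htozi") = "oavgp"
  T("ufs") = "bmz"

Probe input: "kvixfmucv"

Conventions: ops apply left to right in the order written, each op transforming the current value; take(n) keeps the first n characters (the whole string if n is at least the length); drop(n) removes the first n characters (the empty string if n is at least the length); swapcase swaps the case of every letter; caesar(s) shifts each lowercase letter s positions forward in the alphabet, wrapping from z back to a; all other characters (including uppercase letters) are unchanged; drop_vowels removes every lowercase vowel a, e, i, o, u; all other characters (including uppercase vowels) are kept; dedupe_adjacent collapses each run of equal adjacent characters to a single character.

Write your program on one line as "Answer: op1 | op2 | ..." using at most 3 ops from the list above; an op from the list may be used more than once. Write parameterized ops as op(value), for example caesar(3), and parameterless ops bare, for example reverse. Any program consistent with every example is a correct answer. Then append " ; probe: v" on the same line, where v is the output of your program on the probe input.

caesar(8) | caesar(25) | dedupe_adjacent ; probe: "rcpemtbjc"

Check, running the answer program on each example:
  "tvvjaq" -> "bddriy" -> "accqhx" -> "acqhx"
  "htozi" -> "pbwhq" -> "oavgp" -> "oavgp"
  "ufs" -> "cna" -> "bmz" -> "bmz"
  probe: "kvixfmucv" -> "sdqfnuckd" -> "rcpemtbjc" -> "rcpemtbjc"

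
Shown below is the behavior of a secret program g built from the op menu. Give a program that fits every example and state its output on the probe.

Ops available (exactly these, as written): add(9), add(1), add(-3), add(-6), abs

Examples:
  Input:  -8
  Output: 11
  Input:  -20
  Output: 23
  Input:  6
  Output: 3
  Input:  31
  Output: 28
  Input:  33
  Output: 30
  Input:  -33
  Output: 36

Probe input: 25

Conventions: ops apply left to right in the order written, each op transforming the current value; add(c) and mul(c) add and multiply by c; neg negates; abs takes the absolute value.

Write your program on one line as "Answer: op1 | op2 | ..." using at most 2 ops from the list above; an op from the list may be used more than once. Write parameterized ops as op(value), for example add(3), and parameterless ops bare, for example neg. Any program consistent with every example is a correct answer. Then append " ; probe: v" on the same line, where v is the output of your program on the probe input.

add(-3) | abs ; probe: 22

Check, running the answer program on each example:
  -8 -> -11 -> 11
  -20 -> -23 -> 23
  6 -> 3 -> 3
  31 -> 28 -> 28
  33 -> 30 -> 30
  -33 -> -36 -> 36
  probe: 25 -> 22 -> 22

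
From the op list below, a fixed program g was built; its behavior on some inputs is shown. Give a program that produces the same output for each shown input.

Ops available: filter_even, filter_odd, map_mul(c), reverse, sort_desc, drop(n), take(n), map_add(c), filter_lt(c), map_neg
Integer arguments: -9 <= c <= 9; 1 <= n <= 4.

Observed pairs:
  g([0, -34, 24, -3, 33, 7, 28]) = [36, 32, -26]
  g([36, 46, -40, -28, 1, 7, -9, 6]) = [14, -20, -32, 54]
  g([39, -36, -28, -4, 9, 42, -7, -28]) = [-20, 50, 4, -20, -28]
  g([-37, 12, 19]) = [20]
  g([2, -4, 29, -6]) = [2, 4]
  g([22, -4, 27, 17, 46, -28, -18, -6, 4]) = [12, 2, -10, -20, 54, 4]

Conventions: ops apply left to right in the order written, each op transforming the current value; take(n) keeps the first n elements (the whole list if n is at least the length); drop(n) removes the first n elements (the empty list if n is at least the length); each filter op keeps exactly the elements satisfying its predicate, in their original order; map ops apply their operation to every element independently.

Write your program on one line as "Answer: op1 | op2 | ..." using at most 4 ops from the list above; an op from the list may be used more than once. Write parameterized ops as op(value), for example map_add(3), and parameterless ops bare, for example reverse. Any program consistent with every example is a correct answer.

drop(1) | filter_even | map_add(8) | reverse

Check, running the answer program on each example:
  [0, -34, 24, -3, 33, 7, 28] -> [-34, 24, -3, 33, 7, 28] -> [-34, 24, 28] -> [-26, 32, 36] -> [36, 32, -26]
  [36, 46, -40, -28, 1, 7, -9, 6] -> [46, -40, -28, 1, 7, -9, 6] -> [46, -40, -28, 6] -> [54, -32, -20, 14] -> [14, -20, -32, 54]
  [39, -36, -28, -4, 9, 42, -7, -28] -> [-36, -28, -4, 9, 42, -7, -28] -> [-36, -28, -4, 42, -28] -> [-28, -20, 4, 50, -20] -> [-20, 50, 4, -20, -28]
  [-37, 12, 19] -> [12, 19] -> [12] -> [20] -> [20]
  [2, -4, 29, -6] -> [-4, 29, -6] -> [-4, -6] -> [4, 2] -> [2, 4]
  [22, -4, 27, 17, 46, -28, -18, -6, 4] -> [-4, 27, 17, 46, -28, -18, -6, 4] -> [-4, 46, -28, -18, -6, 4] -> [4, 54, -20, -10, 2, 12] -> [12, 2, -10, -20, 54, 4]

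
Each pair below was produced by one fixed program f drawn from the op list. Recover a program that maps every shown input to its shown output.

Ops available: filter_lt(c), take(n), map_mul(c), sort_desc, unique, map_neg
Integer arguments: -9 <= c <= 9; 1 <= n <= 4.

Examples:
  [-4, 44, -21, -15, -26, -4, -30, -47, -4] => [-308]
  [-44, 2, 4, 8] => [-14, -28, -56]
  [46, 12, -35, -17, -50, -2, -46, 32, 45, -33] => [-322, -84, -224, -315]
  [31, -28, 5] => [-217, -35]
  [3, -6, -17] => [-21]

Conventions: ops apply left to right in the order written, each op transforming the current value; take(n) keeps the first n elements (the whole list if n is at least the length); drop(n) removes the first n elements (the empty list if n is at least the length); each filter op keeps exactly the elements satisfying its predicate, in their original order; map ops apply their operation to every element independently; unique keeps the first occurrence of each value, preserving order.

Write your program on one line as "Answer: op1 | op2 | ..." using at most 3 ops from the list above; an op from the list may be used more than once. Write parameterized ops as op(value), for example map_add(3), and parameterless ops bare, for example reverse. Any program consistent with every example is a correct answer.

map_mul(-7) | filter_lt(2)

Check, running the answer program on each example:
  [-4, 44, -21, -15, -26, -4, -30, -47, -4] -> [28, -308, 147, 105, 182, 28, 210, 329, 28] -> [-308]
  [-44, 2, 4, 8] -> [308, -14, -28, -56] -> [-14, -28, -56]
  [46, 12, -35, -17, -50, -2, -46, 32, 45, -33] -> [-322, -84, 245, 119, 350, 14, 322, -224, -315, 231] -> [-322, -84, -224, -315]
  [31, -28, 5] -> [-217, 196, -35] -> [-217, -35]
  [3, -6, -17] -> [-21, 42, 119] -> [-21]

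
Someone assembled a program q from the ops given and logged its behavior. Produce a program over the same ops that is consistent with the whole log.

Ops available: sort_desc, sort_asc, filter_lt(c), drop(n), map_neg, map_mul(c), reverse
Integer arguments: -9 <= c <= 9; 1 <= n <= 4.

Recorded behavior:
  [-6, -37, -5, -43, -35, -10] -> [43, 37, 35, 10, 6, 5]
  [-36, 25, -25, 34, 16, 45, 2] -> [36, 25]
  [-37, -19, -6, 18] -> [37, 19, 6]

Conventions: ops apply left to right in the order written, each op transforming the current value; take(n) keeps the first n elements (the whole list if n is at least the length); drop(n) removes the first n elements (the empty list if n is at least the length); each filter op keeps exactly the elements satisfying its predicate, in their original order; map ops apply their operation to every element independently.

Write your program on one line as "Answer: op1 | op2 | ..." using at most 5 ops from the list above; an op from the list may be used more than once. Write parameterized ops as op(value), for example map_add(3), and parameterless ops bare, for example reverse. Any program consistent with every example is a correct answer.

filter_lt(2) | map_neg | sort_asc | sort_desc

Check, running the answer program on each example:
  [-6, -37, -5, -43, -35, -10] -> [-6, -37, -5, -43, -35, -10] -> [6, 37, 5, 43, 35, 10] -> [5, 6, 10, 35, 37, 43] -> [43, 37, 35, 10, 6, 5]
  [-36, 25, -25, 34, 16, 45, 2] -> [-36, -25] -> [36, 25] -> [25, 36] -> [36, 25]
  [-37, -19, -6, 18] -> [-37, -19, -6] -> [37, 19, 6] -> [6, 19, 37] -> [37, 19, 6]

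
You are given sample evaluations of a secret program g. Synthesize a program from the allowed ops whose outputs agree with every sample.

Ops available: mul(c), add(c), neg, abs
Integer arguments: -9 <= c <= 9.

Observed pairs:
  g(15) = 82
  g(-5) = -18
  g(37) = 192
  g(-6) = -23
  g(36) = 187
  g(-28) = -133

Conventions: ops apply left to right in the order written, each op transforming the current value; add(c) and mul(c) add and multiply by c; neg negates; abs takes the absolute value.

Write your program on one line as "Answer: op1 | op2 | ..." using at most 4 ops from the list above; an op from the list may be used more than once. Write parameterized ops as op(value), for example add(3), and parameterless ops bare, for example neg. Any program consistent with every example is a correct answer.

neg | mul(5) | add(-7) | neg

Check, running the answer program on each example:
  15 -> -15 -> -75 -> -82 -> 82
  -5 -> 5 -> 25 -> 18 -> -18
  37 -> -37 -> -185 -> -192 -> 192
  -6 -> 6 -> 30 -> 23 -> -23
  36 -> -36 -> -180 -> -187 -> 187
  -28 -> 28 -> 140 -> 133 -> -133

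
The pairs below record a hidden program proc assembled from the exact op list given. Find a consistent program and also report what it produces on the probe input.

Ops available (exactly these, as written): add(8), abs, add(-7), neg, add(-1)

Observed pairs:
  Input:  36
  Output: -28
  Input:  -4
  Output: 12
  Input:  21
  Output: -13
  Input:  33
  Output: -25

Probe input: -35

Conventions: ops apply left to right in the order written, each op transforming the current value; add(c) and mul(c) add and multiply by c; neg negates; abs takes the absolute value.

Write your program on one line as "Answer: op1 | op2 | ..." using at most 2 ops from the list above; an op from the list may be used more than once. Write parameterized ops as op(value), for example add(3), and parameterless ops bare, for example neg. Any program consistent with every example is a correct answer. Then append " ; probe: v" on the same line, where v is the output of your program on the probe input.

neg | add(8) ; probe: 43

Check, running the answer program on each example:
  36 -> -36 -> -28
  -4 -> 4 -> 12
  21 -> -21 -> -13
  33 -> -33 -> -25
  probe: -35 -> 35 -> 43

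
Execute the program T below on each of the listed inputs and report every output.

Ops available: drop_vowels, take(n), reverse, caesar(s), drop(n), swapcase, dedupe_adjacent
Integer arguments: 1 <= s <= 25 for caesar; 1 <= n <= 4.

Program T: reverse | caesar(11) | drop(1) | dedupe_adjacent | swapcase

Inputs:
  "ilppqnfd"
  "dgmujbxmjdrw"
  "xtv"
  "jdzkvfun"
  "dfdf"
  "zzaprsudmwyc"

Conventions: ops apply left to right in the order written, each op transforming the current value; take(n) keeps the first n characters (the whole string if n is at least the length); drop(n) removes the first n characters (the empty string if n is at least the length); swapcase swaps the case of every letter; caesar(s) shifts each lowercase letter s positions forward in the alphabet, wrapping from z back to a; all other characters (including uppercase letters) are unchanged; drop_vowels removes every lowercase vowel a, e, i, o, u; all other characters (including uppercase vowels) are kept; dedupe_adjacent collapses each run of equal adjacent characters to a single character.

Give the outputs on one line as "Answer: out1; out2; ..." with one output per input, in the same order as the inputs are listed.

Execution, op by op:
  "ilppqnfd" -> "dfnqppli" -> "oqybaawt" -> "qybaawt" -> "qybawt" -> "QYBAWT"
  "dgmujbxmjdrw" -> "wrdjmxbjumgd" -> "hcouximufxro" -> "couximufxro" -> "couximufxro" -> "COUXIMUFXRO"
  "xtv" -> "vtx" -> "gei" -> "ei" -> "ei" -> "EI"
  "jdzkvfun" -> "nufvkzdj" -> "yfqgvkou" -> "fqgvkou" -> "fqgvkou" -> "FQGVKOU"
  "dfdf" -> "fdfd" -> "qoqo" -> "oqo" -> "oqo" -> "OQO"
  "zzaprsudmwyc" -> "cywmdusrpazz" -> "njhxofdcalkk" -> "jhxofdcalkk" -> "jhxofdcalk" -> "JHXOFDCALK"

"QYBAWT"; "COUXIMUFXRO"; "EI"; "FQGVKOU"; "OQO"; "JHXOFDCALK"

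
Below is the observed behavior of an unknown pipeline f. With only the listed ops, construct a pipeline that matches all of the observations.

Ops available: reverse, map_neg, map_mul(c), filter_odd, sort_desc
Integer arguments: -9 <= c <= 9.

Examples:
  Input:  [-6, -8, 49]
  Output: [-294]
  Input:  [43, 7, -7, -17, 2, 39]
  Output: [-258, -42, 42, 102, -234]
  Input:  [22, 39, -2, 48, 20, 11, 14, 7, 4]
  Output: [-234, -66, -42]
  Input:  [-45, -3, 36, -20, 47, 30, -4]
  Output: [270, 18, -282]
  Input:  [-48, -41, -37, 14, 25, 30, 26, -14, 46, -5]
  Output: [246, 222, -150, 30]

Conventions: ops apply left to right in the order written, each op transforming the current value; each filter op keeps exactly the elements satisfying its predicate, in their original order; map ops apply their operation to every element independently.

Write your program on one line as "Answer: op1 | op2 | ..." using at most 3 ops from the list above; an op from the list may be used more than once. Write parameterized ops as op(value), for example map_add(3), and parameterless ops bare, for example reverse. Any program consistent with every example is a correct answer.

filter_odd | map_mul(-6)

Check, running the answer program on each example:
  [-6, -8, 49] -> [49] -> [-294]
  [43, 7, -7, -17, 2, 39] -> [43, 7, -7, -17, 39] -> [-258, -42, 42, 102, -234]
  [22, 39, -2, 48, 20, 11, 14, 7, 4] -> [39, 11, 7] -> [-234, -66, -42]
  [-45, -3, 36, -20, 47, 30, -4] -> [-45, -3, 47] -> [270, 18, -282]
  [-48, -41, -37, 14, 25, 30, 26, -14, 46, -5] -> [-41, -37, 25, -5] -> [246, 222, -150, 30]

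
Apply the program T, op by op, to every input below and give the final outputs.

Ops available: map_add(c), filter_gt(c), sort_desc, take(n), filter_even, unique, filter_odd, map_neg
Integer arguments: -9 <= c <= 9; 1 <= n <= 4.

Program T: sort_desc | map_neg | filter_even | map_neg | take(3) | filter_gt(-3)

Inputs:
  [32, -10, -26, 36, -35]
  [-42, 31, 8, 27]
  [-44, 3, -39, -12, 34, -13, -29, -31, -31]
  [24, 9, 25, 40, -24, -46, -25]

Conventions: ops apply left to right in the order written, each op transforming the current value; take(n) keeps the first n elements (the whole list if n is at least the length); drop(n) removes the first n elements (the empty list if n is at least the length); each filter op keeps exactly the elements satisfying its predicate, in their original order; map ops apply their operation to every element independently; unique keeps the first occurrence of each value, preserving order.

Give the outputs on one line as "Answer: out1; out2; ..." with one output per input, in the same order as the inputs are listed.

[36, 32]; [8]; [34]; [40, 24]

Execution, op by op:
  [32, -10, -26, 36, -35] -> [36, 32, -10, -26, -35] -> [-36, -32, 10, 26, 35] -> [-36, -32, 10, 26] -> [36, 32, -10, -26] -> [36, 32, -10] -> [36, 32]
  [-42, 31, 8, 27] -> [31, 27, 8, -42] -> [-31, -27, -8, 42] -> [-8, 42] -> [8, -42] -> [8, -42] -> [8]
  [-44, 3, -39, -12, 34, -13, -29, -31, -31] -> [34, 3, -12, -13, -29, -31, -31, -39, -44] -> [-34, -3, 12, 13, 29, 31, 31, 39, 44] -> [-34, 12, 44] -> [34, -12, -44] -> [34, -12, -44] -> [34]
  [24, 9, 25, 40, -24, -46, -25] -> [40, 25, 24, 9, -24, -25, -46] -> [-40, -25, -24, -9, 24, 25, 46] -> [-40, -24, 24, 46] -> [40, 24, -24, -46] -> [40, 24, -24] -> [40, 24]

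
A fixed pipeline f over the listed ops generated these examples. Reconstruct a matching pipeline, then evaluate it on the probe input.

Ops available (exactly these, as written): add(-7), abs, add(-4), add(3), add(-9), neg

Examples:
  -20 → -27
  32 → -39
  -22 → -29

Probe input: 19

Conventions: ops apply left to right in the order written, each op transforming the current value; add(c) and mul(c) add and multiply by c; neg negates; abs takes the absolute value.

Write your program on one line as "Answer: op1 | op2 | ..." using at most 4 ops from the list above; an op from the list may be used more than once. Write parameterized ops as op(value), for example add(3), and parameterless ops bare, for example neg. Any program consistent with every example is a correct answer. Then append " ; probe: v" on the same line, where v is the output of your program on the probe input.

abs | neg | add(-7) ; probe: -26

Check, running the answer program on each example:
  -20 -> 20 -> -20 -> -27
  32 -> 32 -> -32 -> -39
  -22 -> 22 -> -22 -> -29
  probe: 19 -> 19 -> -19 -> -26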